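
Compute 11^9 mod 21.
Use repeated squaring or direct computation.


11^1 mod 21 = 11
11^2 mod 21 = 16
11^3 mod 21 = 8
11^4 mod 21 = 4
11^5 mod 21 = 2
11^6 mod 21 = 1
11^7 mod 21 = 11
11^8 mod 21 = 16
11^9 mod 21 = 8


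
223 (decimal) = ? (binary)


223 (base 10) = 223 (decimal)
223 (decimal) = 11011111 (base 2)


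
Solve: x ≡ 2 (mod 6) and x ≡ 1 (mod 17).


M = 6*17 = 102
M1 = M/6 = 17, M2 = M/17 = 6
M1^(-1) mod 6 = 5, M2^(-1) mod 17 = 3
x = 2*17*5 + 1*6*3 = 188
188 mod 102 = 86
Check: 86 mod 6 = 2 ✓, 86 mod 17 = 1 ✓

x ≡ 86 (mod 102)


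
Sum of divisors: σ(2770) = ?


Divisors of 2770: 1, 2, 5, 10, 277, 554, 1385, 2770
Sum = 1 + 2 + 5 + 10 + 277 + 554 + 1385 + 2770 = 5004

σ(2770) = 5004


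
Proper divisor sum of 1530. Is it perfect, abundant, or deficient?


Proper divisors: 1, 2, 3, 5, 6, 9, 10, 15, 17, 18, 30, 34, 45, 51, 85, 90, 102, 153, 170, 255, 306, 510, 765
Sum = 1 + 2 + 3 + 5 + 6 + 9 + 10 + 15 + 17 + 18 + 30 + 34 + 45 + 51 + 85 + 90 + 102 + 153 + 170 + 255 + 306 + 510 + 765 = 2682
2682 > 1530 → abundant

s(1530) = 2682 (abundant)


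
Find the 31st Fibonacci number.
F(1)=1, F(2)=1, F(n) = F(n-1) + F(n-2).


Sequence: 1, 1, 2, 3, 5, 8, 13, 21, 34, 55, 89, 144, 233, 377, 610, 987, 1597, 2584, 4181, 6765, 10946, 17711, 28657, 46368, 75025, 121393, 196418, 317811, 514229, 832040, 1346269
F(31) = 1346269


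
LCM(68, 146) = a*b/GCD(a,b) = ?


GCD(68, 146) = 2
LCM = 68*146/2 = 9928/2 = 4964

LCM = 4964


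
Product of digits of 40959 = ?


4 × 0 × 9 × 5 × 9 = 0


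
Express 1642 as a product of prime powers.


1642 / 2 = 821
821 / 821 = 1
1642 = 2 × 821


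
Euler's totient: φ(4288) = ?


4288 = 2^6 × 67
Prime factors: 2, 67
φ(4288) = 4288 × (1-1/2) × (1-1/67)
= 4288 × 1/2 × 66/67 = 2112

φ(4288) = 2112


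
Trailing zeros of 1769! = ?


floor(1769/5) = 353
floor(1769/25) = 70
floor(1769/125) = 14
floor(1769/625) = 2
Total = 439

439 trailing zeros


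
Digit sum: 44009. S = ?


4 + 4 + 0 + 0 + 9 = 17


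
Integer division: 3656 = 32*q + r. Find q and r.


3656 = 32 * 114 + 8
Check: 3648 + 8 = 3656

q = 114, r = 8


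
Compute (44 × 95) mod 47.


44 × 95 = 4180
4180 mod 47 = 44


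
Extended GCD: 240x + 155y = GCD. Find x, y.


Tabular extended Euclidean (each row: r = 240*s + 155*t):
r=240, s=1, t=0
r=155, s=0, t=1
q=1: r=85, s=1, t=-1   [240*(1) + 155*(-1) = 85]
q=1: r=70, s=-1, t=2   [240*(-1) + 155*(2) = 70]
q=1: r=15, s=2, t=-3   [240*(2) + 155*(-3) = 15]
q=4: r=10, s=-9, t=14   [240*(-9) + 155*(14) = 10]
q=1: r=5, s=11, t=-17   [240*(11) + 155*(-17) = 5]
q=2: r=0, s=-31, t=48   [240*(-31) + 155*(48) = 0]
GCD = 5; from the row with r=5: x=11, y=-17
Check: 240*(11) + 155*(-17) = 2640 - 2635 = 5

GCD = 5, x = 11, y = -17


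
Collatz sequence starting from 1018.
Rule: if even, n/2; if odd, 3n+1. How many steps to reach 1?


1018 → 509 → 1528 → 764 → 382 → 191 → 574 → 287 → 862 → 431 → 1294 → 647 → 1942 → 971 → 2914 → 1457 → 4372 → 2186 → 1093 → 3280 → 1640 → 820 → 410 → 205 → 616 → 308 → 154 → 77 → 232 → 116 → 58 → 29 → 88 → 44 → 22 → 11 → 34 → 17 → 52 → 26 → 13 → 40 → 20 → 10 → 5 → 16 → 8 → 4 → 2 → 1
Total steps = 49

49 steps


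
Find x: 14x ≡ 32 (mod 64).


GCD(14, 64) = 2 divides 32
Divide: 7x ≡ 16 (mod 32)
x ≡ 16 (mod 32)


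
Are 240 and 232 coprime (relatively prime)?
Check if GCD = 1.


Euclidean algorithm:
240 = 1 * 232 + 8
232 = 29 * 8 + 0
GCD(240, 232) = 8

No, not coprime (GCD = 8)


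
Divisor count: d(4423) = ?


4423 = 4423^1
d(4423) = (1+1) = 2

2 divisors


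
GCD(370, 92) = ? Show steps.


370 = 4 * 92 + 2
92 = 46 * 2 + 0
GCD = 2


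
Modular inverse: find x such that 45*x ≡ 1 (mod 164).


Use the extended Euclidean algorithm on (164, 45); each row r = 164*s + 45*t:
r=164, s=1, t=0
r=45, s=0, t=1
q=3: r=29, s=1, t=-3   [164*(1) + 45*(-3) = 29]
q=1: r=16, s=-1, t=4   [164*(-1) + 45*(4) = 16]
q=1: r=13, s=2, t=-7   [164*(2) + 45*(-7) = 13]
q=1: r=3, s=-3, t=11   [164*(-3) + 45*(11) = 3]
q=4: r=1, s=14, t=-51   [164*(14) + 45*(-51) = 1]
q=3: r=0, s=-45, t=164   [164*(-45) + 45*(164) = 0]
GCD = 1 with t = -51, so 45*(-51) ≡ 1 (mod 164)
Inverse = -51 mod 164 = 113
Check: 45 * 113 = 5085 ≡ 1 (mod 164)

45^(-1) ≡ 113 (mod 164)


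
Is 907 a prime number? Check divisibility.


Check divisors up to sqrt(907) = 30.1164
No divisors found.
907 is prime.

Yes, 907 is prime


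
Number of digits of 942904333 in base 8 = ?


942904333 in base 8 = 7014712015
Number of digits = 10

10 digits (base 8)


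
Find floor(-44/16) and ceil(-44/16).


-44/16 = -2.7500
floor = -3
ceil = -2

floor = -3, ceil = -2


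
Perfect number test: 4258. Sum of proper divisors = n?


Proper divisors of 4258: 1, 2, 2129
Sum = 1 + 2 + 2129 = 2132

No, 4258 is not perfect (2132 ≠ 4258)


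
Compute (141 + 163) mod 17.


141 + 163 = 304
304 mod 17 = 15


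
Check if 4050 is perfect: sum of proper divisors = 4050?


Proper divisors of 4050: 1, 2, 3, 5, 6, 9, 10, 15, 18, 25, 27, 30, 45, 50, 54, 75, 81, 90, 135, 150, 162, 225, 270, 405, 450, 675, 810, 1350, 2025
Sum = 1 + 2 + 3 + 5 + 6 + 9 + 10 + 15 + 18 + 25 + 27 + 30 + 45 + 50 + 54 + 75 + 81 + 90 + 135 + 150 + 162 + 225 + 270 + 405 + 450 + 675 + 810 + 1350 + 2025 = 7203

No, 4050 is not perfect (7203 ≠ 4050)


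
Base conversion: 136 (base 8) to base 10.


136 (base 8) = 94 (decimal)
94 (decimal) = 94 (base 10)


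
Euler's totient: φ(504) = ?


504 = 2^3 × 3^2 × 7
Prime factors: 2, 3, 7
φ(504) = 504 × (1-1/2) × (1-1/3) × (1-1/7)
= 504 × 1/2 × 2/3 × 6/7 = 144

φ(504) = 144


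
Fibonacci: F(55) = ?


Sequence: 1, 1, 2, 3, 5, 8, 13, 21, 34, 55, 89, 144, 233, 377, 610, 987, 1597, 2584, 4181, 6765, 10946, 17711, 28657, 46368, 75025, 121393, 196418, 317811, 514229, 832040, 1346269, 2178309, 3524578, 5702887, 9227465, 14930352, 24157817, 39088169, 63245986, 102334155, 165580141, 267914296, 433494437, 701408733, 1134903170, 1836311903, 2971215073, 4807526976, 7778742049, 12586269025, 20365011074, 32951280099, 53316291173, 86267571272, 139583862445
F(55) = 139583862445


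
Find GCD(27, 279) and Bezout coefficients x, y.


Tabular extended Euclidean (each row: r = 27*s + 279*t):
r=27, s=1, t=0
r=279, s=0, t=1
q=0: r=27, s=1, t=0   [27*(1) + 279*(0) = 27]
q=10: r=9, s=-10, t=1   [27*(-10) + 279*(1) = 9]
q=3: r=0, s=31, t=-3   [27*(31) + 279*(-3) = 0]
GCD = 9; from the row with r=9: x=-10, y=1
Check: 27*(-10) + 279*(1) = -270 + 279 = 9

GCD = 9, x = -10, y = 1


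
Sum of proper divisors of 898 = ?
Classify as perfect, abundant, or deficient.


Proper divisors: 1, 2, 449
Sum = 1 + 2 + 449 = 452
452 < 898 → deficient

s(898) = 452 (deficient)


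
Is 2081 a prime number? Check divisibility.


Check divisors up to sqrt(2081) = 45.6180
No divisors found.
2081 is prime.

Yes, 2081 is prime


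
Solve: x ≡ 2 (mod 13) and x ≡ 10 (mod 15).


M = 13*15 = 195
M1 = M/13 = 15, M2 = M/15 = 13
M1^(-1) mod 13 = 7, M2^(-1) mod 15 = 7
x = 2*15*7 + 10*13*7 = 1120
1120 mod 195 = 145
Check: 145 mod 13 = 2 ✓, 145 mod 15 = 10 ✓

x ≡ 145 (mod 195)


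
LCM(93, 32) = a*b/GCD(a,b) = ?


GCD(93, 32) = 1
LCM = 93*32/1 = 2976/1 = 2976

LCM = 2976


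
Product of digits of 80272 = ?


8 × 0 × 2 × 7 × 2 = 0


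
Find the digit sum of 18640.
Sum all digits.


1 + 8 + 6 + 4 + 0 = 19


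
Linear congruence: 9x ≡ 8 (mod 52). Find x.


GCD(9, 52) = 1, unique solution
a^(-1) mod 52 = 29
x = 29 * 8 mod 52 = 24

x ≡ 24 (mod 52)


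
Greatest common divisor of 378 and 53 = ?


378 = 7 * 53 + 7
53 = 7 * 7 + 4
7 = 1 * 4 + 3
4 = 1 * 3 + 1
3 = 3 * 1 + 0
GCD = 1


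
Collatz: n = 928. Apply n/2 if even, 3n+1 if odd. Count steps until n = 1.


928 → 464 → 232 → 116 → 58 → 29 → 88 → 44 → 22 → 11 → 34 → 17 → 52 → 26 → 13 → 40 → 20 → 10 → 5 → 16 → 8 → 4 → 2 → 1
Total steps = 23

23 steps


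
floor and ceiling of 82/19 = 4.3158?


82/19 = 4.3158
floor = 4
ceil = 5

floor = 4, ceil = 5


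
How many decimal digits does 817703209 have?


817703209 has 9 digits in base 10
floor(log10(817703209)) + 1 = floor(8.9126) + 1 = 9

9 digits (base 10)


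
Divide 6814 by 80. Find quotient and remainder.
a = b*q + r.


6814 = 80 * 85 + 14
Check: 6800 + 14 = 6814

q = 85, r = 14


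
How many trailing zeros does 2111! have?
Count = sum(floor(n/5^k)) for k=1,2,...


floor(2111/5) = 422
floor(2111/25) = 84
floor(2111/125) = 16
floor(2111/625) = 3
Total = 525

525 trailing zeros


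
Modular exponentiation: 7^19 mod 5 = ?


7^1 mod 5 = 2
7^2 mod 5 = 4
7^3 mod 5 = 3
7^4 mod 5 = 1
7^5 mod 5 = 2
7^6 mod 5 = 4
7^7 mod 5 = 3
7^8 mod 5 = 1
7^9 mod 5 = 2
7^10 mod 5 = 4
7^11 mod 5 = 3
7^12 mod 5 = 1
7^13 mod 5 = 2
7^14 mod 5 = 4
7^15 mod 5 = 3
7^16 mod 5 = 1
7^17 mod 5 = 2
7^18 mod 5 = 4
7^19 mod 5 = 3


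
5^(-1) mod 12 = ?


Use the extended Euclidean algorithm on (12, 5); each row r = 12*s + 5*t:
r=12, s=1, t=0
r=5, s=0, t=1
q=2: r=2, s=1, t=-2   [12*(1) + 5*(-2) = 2]
q=2: r=1, s=-2, t=5   [12*(-2) + 5*(5) = 1]
q=2: r=0, s=5, t=-12   [12*(5) + 5*(-12) = 0]
GCD = 1 with t = 5, so 5*(5) ≡ 1 (mod 12)
Inverse = 5 mod 12 = 5
Check: 5 * 5 = 25 ≡ 1 (mod 12)

5^(-1) ≡ 5 (mod 12)


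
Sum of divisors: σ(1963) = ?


Divisors of 1963: 1, 13, 151, 1963
Sum = 1 + 13 + 151 + 1963 = 2128

σ(1963) = 2128


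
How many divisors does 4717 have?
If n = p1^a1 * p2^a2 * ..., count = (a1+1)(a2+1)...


4717 = 53^1 × 89^1
d(4717) = (1+1) × (1+1) = 4

4 divisors


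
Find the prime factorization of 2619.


2619 / 3 = 873
873 / 3 = 291
291 / 3 = 97
97 / 97 = 1
2619 = 3^3 × 97


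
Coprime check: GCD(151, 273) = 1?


Euclidean algorithm:
273 = 1 * 151 + 122
151 = 1 * 122 + 29
122 = 4 * 29 + 6
29 = 4 * 6 + 5
6 = 1 * 5 + 1
5 = 5 * 1 + 0
GCD(151, 273) = 1

Yes, coprime (GCD = 1)


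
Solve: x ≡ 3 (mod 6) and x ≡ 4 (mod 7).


M = 6*7 = 42
M1 = M/6 = 7, M2 = M/7 = 6
M1^(-1) mod 6 = 1, M2^(-1) mod 7 = 6
x = 3*7*1 + 4*6*6 = 165
165 mod 42 = 39
Check: 39 mod 6 = 3 ✓, 39 mod 7 = 4 ✓

x ≡ 39 (mod 42)


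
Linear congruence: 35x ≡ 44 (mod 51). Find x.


GCD(35, 51) = 1, unique solution
a^(-1) mod 51 = 35
x = 35 * 44 mod 51 = 10

x ≡ 10 (mod 51)


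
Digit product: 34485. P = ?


3 × 4 × 4 × 8 × 5 = 1920


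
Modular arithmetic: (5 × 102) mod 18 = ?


5 × 102 = 510
510 mod 18 = 6


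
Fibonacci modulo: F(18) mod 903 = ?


F(k) mod 903 for k=1..18:
1, 1, 2, 3, 5, 8, 13, 21, 34, 55, 89, 144, 233, 377, 610, 84, 694, 778
F(18) mod 903 = 778


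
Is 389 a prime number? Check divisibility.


Check divisors up to sqrt(389) = 19.7231
No divisors found.
389 is prime.

Yes, 389 is prime


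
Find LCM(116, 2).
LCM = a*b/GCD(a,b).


GCD(116, 2) = 2
LCM = 116*2/2 = 232/2 = 116

LCM = 116


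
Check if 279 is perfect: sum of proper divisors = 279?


Proper divisors of 279: 1, 3, 9, 31, 93
Sum = 1 + 3 + 9 + 31 + 93 = 137

No, 279 is not perfect (137 ≠ 279)


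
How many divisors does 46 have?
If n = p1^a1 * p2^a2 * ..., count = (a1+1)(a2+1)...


46 = 2^1 × 23^1
d(46) = (1+1) × (1+1) = 4

4 divisors


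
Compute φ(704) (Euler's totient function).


704 = 2^6 × 11
Prime factors: 2, 11
φ(704) = 704 × (1-1/2) × (1-1/11)
= 704 × 1/2 × 10/11 = 320

φ(704) = 320


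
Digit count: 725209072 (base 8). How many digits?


725209072 in base 8 = 5316347760
Number of digits = 10

10 digits (base 8)


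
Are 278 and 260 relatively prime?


Euclidean algorithm:
278 = 1 * 260 + 18
260 = 14 * 18 + 8
18 = 2 * 8 + 2
8 = 4 * 2 + 0
GCD(278, 260) = 2

No, not coprime (GCD = 2)


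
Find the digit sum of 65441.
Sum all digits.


6 + 5 + 4 + 4 + 1 = 20


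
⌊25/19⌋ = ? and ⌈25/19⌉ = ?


25/19 = 1.3158
floor = 1
ceil = 2

floor = 1, ceil = 2


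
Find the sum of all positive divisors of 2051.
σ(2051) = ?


Divisors of 2051: 1, 7, 293, 2051
Sum = 1 + 7 + 293 + 2051 = 2352

σ(2051) = 2352


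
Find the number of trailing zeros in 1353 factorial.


floor(1353/5) = 270
floor(1353/25) = 54
floor(1353/125) = 10
floor(1353/625) = 2
Total = 336

336 trailing zeros


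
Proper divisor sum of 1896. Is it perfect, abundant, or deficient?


Proper divisors: 1, 2, 3, 4, 6, 8, 12, 24, 79, 158, 237, 316, 474, 632, 948
Sum = 1 + 2 + 3 + 4 + 6 + 8 + 12 + 24 + 79 + 158 + 237 + 316 + 474 + 632 + 948 = 2904
2904 > 1896 → abundant

s(1896) = 2904 (abundant)


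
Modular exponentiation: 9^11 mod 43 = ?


9^1 mod 43 = 9
9^2 mod 43 = 38
9^3 mod 43 = 41
9^4 mod 43 = 25
9^5 mod 43 = 10
9^6 mod 43 = 4
9^7 mod 43 = 36
9^8 mod 43 = 23
9^9 mod 43 = 35
9^10 mod 43 = 14
9^11 mod 43 = 40


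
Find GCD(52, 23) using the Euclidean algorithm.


52 = 2 * 23 + 6
23 = 3 * 6 + 5
6 = 1 * 5 + 1
5 = 5 * 1 + 0
GCD = 1


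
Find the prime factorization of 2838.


2838 / 2 = 1419
1419 / 3 = 473
473 / 11 = 43
43 / 43 = 1
2838 = 2 × 3 × 11 × 43


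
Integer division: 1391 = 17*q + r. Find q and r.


1391 = 17 * 81 + 14
Check: 1377 + 14 = 1391

q = 81, r = 14


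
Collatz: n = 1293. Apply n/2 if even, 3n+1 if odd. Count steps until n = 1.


1293 → 3880 → 1940 → 970 → 485 → 1456 → 728 → 364 → 182 → 91 → 274 → 137 → 412 → 206 → 103 → 310 → 155 → 466 → 233 → 700 → 350 → 175 → 526 → 263 → 790 → 395 → 1186 → 593 → 1780 → 890 → 445 → 1336 → 668 → 334 → 167 → 502 → 251 → 754 → 377 → 1132 → 566 → 283 → 850 → 425 → 1276 → 638 → 319 → 958 → 479 → 1438 → 719 → 2158 → 1079 → 3238 → 1619 → 4858 → 2429 → 7288 → 3644 → 1822 → 911 → 2734 → 1367 → 4102 → 2051 → 6154 → 3077 → 9232 → 4616 → 2308 → 1154 → 577 → 1732 → 866 → 433 → 1300 → 650 → 325 → 976 → 488 → 244 → 122 → 61 → 184 → 92 → 46 → 23 → 70 → 35 → 106 → 53 → 160 → 80 → 40 → 20 → 10 → 5 → 16 → 8 → 4 → 2 → 1
Total steps = 101

101 steps


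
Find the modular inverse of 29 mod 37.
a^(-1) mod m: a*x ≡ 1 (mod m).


Use the extended Euclidean algorithm on (37, 29); each row r = 37*s + 29*t:
r=37, s=1, t=0
r=29, s=0, t=1
q=1: r=8, s=1, t=-1   [37*(1) + 29*(-1) = 8]
q=3: r=5, s=-3, t=4   [37*(-3) + 29*(4) = 5]
q=1: r=3, s=4, t=-5   [37*(4) + 29*(-5) = 3]
q=1: r=2, s=-7, t=9   [37*(-7) + 29*(9) = 2]
q=1: r=1, s=11, t=-14   [37*(11) + 29*(-14) = 1]
q=2: r=0, s=-29, t=37   [37*(-29) + 29*(37) = 0]
GCD = 1 with t = -14, so 29*(-14) ≡ 1 (mod 37)
Inverse = -14 mod 37 = 23
Check: 29 * 23 = 667 ≡ 1 (mod 37)

29^(-1) ≡ 23 (mod 37)


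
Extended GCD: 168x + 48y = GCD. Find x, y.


Tabular extended Euclidean (each row: r = 168*s + 48*t):
r=168, s=1, t=0
r=48, s=0, t=1
q=3: r=24, s=1, t=-3   [168*(1) + 48*(-3) = 24]
q=2: r=0, s=-2, t=7   [168*(-2) + 48*(7) = 0]
GCD = 24; from the row with r=24: x=1, y=-3
Check: 168*(1) + 48*(-3) = 168 - 144 = 24

GCD = 24, x = 1, y = -3


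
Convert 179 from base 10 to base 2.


179 (base 10) = 179 (decimal)
179 (decimal) = 10110011 (base 2)


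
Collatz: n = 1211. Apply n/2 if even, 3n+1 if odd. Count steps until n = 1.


1211 → 3634 → 1817 → 5452 → 2726 → 1363 → 4090 → 2045 → 6136 → 3068 → 1534 → 767 → 2302 → 1151 → 3454 → 1727 → 5182 → 2591 → 7774 → 3887 → 11662 → 5831 → 17494 → 8747 → 26242 → 13121 → 39364 → 19682 → 9841 → 29524 → 14762 → 7381 → 22144 → 11072 → 5536 → 2768 → 1384 → 692 → 346 → 173 → 520 → 260 → 130 → 65 → 196 → 98 → 49 → 148 → 74 → 37 → 112 → 56 → 28 → 14 → 7 → 22 → 11 → 34 → 17 → 52 → 26 → 13 → 40 → 20 → 10 → 5 → 16 → 8 → 4 → 2 → 1
Total steps = 70

70 steps


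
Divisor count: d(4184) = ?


4184 = 2^3 × 523^1
d(4184) = (3+1) × (1+1) = 8

8 divisors


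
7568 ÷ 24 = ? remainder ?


7568 = 24 * 315 + 8
Check: 7560 + 8 = 7568

q = 315, r = 8


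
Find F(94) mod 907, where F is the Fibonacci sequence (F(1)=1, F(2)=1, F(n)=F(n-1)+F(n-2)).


F(k) mod 907 for k=1..94:
1, 1, 2, 3, 5, 8, 13, 21, 34, 55, 89, 144, 233, 377, 610, 80, 690, 770, 553, 416, 62, 478, 540, 111, 651, 762, 506, 361, 867, 321, 281, 602, 883, 578, 554, 225, 779, 97, 876, 66, 35, 101, 136, 237, 373, 610, 76, 686, 762, 541, 396, 30, 426, 456, 882, 431, 406, 837, 336, 266, 602, 868, 563, 524, 180, 704, 884, 681, 658, 432, 183, 615, 798, 506, 397, 903, 393, 389, 782, 264, 139, 403, 542, 38, 580, 618, 291, 2, 293, 295, 588, 883, 564, 540
F(94) mod 907 = 540


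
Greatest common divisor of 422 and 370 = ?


422 = 1 * 370 + 52
370 = 7 * 52 + 6
52 = 8 * 6 + 4
6 = 1 * 4 + 2
4 = 2 * 2 + 0
GCD = 2


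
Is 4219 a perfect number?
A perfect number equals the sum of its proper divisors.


Proper divisors of 4219: 1
Sum = 1 = 1

No, 4219 is not perfect (1 ≠ 4219)


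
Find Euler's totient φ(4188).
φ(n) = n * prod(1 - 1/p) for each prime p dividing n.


4188 = 2^2 × 3 × 349
Prime factors: 2, 3, 349
φ(4188) = 4188 × (1-1/2) × (1-1/3) × (1-1/349)
= 4188 × 1/2 × 2/3 × 348/349 = 1392

φ(4188) = 1392


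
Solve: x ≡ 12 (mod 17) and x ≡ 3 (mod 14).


M = 17*14 = 238
M1 = M/17 = 14, M2 = M/14 = 17
M1^(-1) mod 17 = 11, M2^(-1) mod 14 = 5
x = 12*14*11 + 3*17*5 = 2103
2103 mod 238 = 199
Check: 199 mod 17 = 12 ✓, 199 mod 14 = 3 ✓

x ≡ 199 (mod 238)


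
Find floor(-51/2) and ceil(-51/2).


-51/2 = -25.5000
floor = -26
ceil = -25

floor = -26, ceil = -25


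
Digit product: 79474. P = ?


7 × 9 × 4 × 7 × 4 = 7056


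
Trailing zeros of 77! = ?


floor(77/5) = 15
floor(77/25) = 3
Total = 18

18 trailing zeros


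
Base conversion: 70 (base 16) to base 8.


70 (base 16) = 112 (decimal)
112 (decimal) = 160 (base 8)


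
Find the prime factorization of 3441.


3441 / 3 = 1147
1147 / 31 = 37
37 / 37 = 1
3441 = 3 × 31 × 37


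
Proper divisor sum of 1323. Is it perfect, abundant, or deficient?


Proper divisors: 1, 3, 7, 9, 21, 27, 49, 63, 147, 189, 441
Sum = 1 + 3 + 7 + 9 + 21 + 27 + 49 + 63 + 147 + 189 + 441 = 957
957 < 1323 → deficient

s(1323) = 957 (deficient)


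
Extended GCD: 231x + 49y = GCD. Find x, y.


Tabular extended Euclidean (each row: r = 231*s + 49*t):
r=231, s=1, t=0
r=49, s=0, t=1
q=4: r=35, s=1, t=-4   [231*(1) + 49*(-4) = 35]
q=1: r=14, s=-1, t=5   [231*(-1) + 49*(5) = 14]
q=2: r=7, s=3, t=-14   [231*(3) + 49*(-14) = 7]
q=2: r=0, s=-7, t=33   [231*(-7) + 49*(33) = 0]
GCD = 7; from the row with r=7: x=3, y=-14
Check: 231*(3) + 49*(-14) = 693 - 686 = 7

GCD = 7, x = 3, y = -14


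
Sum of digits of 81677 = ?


8 + 1 + 6 + 7 + 7 = 29


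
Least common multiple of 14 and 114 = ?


GCD(14, 114) = 2
LCM = 14*114/2 = 1596/2 = 798

LCM = 798


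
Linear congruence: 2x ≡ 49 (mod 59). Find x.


GCD(2, 59) = 1, unique solution
a^(-1) mod 59 = 30
x = 30 * 49 mod 59 = 54

x ≡ 54 (mod 59)


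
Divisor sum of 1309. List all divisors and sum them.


Divisors of 1309: 1, 7, 11, 17, 77, 119, 187, 1309
Sum = 1 + 7 + 11 + 17 + 77 + 119 + 187 + 1309 = 1728

σ(1309) = 1728


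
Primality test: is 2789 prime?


Check divisors up to sqrt(2789) = 52.8110
No divisors found.
2789 is prime.

Yes, 2789 is prime


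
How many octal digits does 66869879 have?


66869879 in base 8 = 377055167
Number of digits = 9

9 digits (base 8)


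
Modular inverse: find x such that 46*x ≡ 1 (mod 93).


Use the extended Euclidean algorithm on (93, 46); each row r = 93*s + 46*t:
r=93, s=1, t=0
r=46, s=0, t=1
q=2: r=1, s=1, t=-2   [93*(1) + 46*(-2) = 1]
q=46: r=0, s=-46, t=93   [93*(-46) + 46*(93) = 0]
GCD = 1 with t = -2, so 46*(-2) ≡ 1 (mod 93)
Inverse = -2 mod 93 = 91
Check: 46 * 91 = 4186 ≡ 1 (mod 93)

46^(-1) ≡ 91 (mod 93)


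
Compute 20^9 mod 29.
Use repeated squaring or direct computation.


20^1 mod 29 = 20
20^2 mod 29 = 23
20^3 mod 29 = 25
20^4 mod 29 = 7
20^5 mod 29 = 24
20^6 mod 29 = 16
20^7 mod 29 = 1
20^8 mod 29 = 20
20^9 mod 29 = 23


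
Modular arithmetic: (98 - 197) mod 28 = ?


98 - 197 = -99
-99 mod 28 = 13


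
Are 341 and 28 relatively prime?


Euclidean algorithm:
341 = 12 * 28 + 5
28 = 5 * 5 + 3
5 = 1 * 3 + 2
3 = 1 * 2 + 1
2 = 2 * 1 + 0
GCD(341, 28) = 1

Yes, coprime (GCD = 1)


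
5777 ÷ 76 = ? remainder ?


5777 = 76 * 76 + 1
Check: 5776 + 1 = 5777

q = 76, r = 1


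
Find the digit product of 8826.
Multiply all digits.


8 × 8 × 2 × 6 = 768


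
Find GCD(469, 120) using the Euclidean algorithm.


469 = 3 * 120 + 109
120 = 1 * 109 + 11
109 = 9 * 11 + 10
11 = 1 * 10 + 1
10 = 10 * 1 + 0
GCD = 1


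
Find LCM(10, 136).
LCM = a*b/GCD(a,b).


GCD(10, 136) = 2
LCM = 10*136/2 = 1360/2 = 680

LCM = 680


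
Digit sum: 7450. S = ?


7 + 4 + 5 + 0 = 16


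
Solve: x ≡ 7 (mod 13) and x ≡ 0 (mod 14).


M = 13*14 = 182
M1 = M/13 = 14, M2 = M/14 = 13
M1^(-1) mod 13 = 1, M2^(-1) mod 14 = 13
x = 7*14*1 + 0*13*13 = 98
98 mod 182 = 98
Check: 98 mod 13 = 7 ✓, 98 mod 14 = 0 ✓

x ≡ 98 (mod 182)


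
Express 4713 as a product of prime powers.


4713 / 3 = 1571
1571 / 1571 = 1
4713 = 3 × 1571


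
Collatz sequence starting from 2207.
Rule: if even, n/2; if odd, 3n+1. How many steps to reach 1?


2207 → 6622 → 3311 → 9934 → 4967 → 14902 → 7451 → 22354 → 11177 → 33532 → 16766 → 8383 → 25150 → 12575 → 37726 → 18863 → 56590 → 28295 → 84886 → 42443 → 127330 → 63665 → 190996 → 95498 → 47749 → 143248 → 71624 → 35812 → 17906 → 8953 → 26860 → 13430 → 6715 → 20146 → 10073 → 30220 → 15110 → 7555 → 22666 → 11333 → 34000 → 17000 → 8500 → 4250 → 2125 → 6376 → 3188 → 1594 → 797 → 2392 → 1196 → 598 → 299 → 898 → 449 → 1348 → 674 → 337 → 1012 → 506 → 253 → 760 → 380 → 190 → 95 → 286 → 143 → 430 → 215 → 646 → 323 → 970 → 485 → 1456 → 728 → 364 → 182 → 91 → 274 → 137 → 412 → 206 → 103 → 310 → 155 → 466 → 233 → 700 → 350 → 175 → 526 → 263 → 790 → 395 → 1186 → 593 → 1780 → 890 → 445 → 1336 → 668 → 334 → 167 → 502 → 251 → 754 → 377 → 1132 → 566 → 283 → 850 → 425 → 1276 → 638 → 319 → 958 → 479 → 1438 → 719 → 2158 → 1079 → 3238 → 1619 → 4858 → 2429 → 7288 → 3644 → 1822 → 911 → 2734 → 1367 → 4102 → 2051 → 6154 → 3077 → 9232 → 4616 → 2308 → 1154 → 577 → 1732 → 866 → 433 → 1300 → 650 → 325 → 976 → 488 → 244 → 122 → 61 → 184 → 92 → 46 → 23 → 70 → 35 → 106 → 53 → 160 → 80 → 40 → 20 → 10 → 5 → 16 → 8 → 4 → 2 → 1
Total steps = 169

169 steps


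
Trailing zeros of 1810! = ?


floor(1810/5) = 362
floor(1810/25) = 72
floor(1810/125) = 14
floor(1810/625) = 2
Total = 450

450 trailing zeros


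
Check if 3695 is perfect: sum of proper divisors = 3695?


Proper divisors of 3695: 1, 5, 739
Sum = 1 + 5 + 739 = 745

No, 3695 is not perfect (745 ≠ 3695)


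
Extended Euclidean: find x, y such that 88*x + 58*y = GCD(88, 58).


Tabular extended Euclidean (each row: r = 88*s + 58*t):
r=88, s=1, t=0
r=58, s=0, t=1
q=1: r=30, s=1, t=-1   [88*(1) + 58*(-1) = 30]
q=1: r=28, s=-1, t=2   [88*(-1) + 58*(2) = 28]
q=1: r=2, s=2, t=-3   [88*(2) + 58*(-3) = 2]
q=14: r=0, s=-29, t=44   [88*(-29) + 58*(44) = 0]
GCD = 2; from the row with r=2: x=2, y=-3
Check: 88*(2) + 58*(-3) = 176 - 174 = 2

GCD = 2, x = 2, y = -3


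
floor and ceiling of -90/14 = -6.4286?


-90/14 = -6.4286
floor = -7
ceil = -6

floor = -7, ceil = -6


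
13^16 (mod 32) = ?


13^1 mod 32 = 13
13^2 mod 32 = 9
13^3 mod 32 = 21
13^4 mod 32 = 17
13^5 mod 32 = 29
13^6 mod 32 = 25
13^7 mod 32 = 5
13^8 mod 32 = 1
13^9 mod 32 = 13
13^10 mod 32 = 9
13^11 mod 32 = 21
13^12 mod 32 = 17
13^13 mod 32 = 29
13^14 mod 32 = 25
13^15 mod 32 = 5
13^16 mod 32 = 1


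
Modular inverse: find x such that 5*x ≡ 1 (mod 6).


Use the extended Euclidean algorithm on (6, 5); each row r = 6*s + 5*t:
r=6, s=1, t=0
r=5, s=0, t=1
q=1: r=1, s=1, t=-1   [6*(1) + 5*(-1) = 1]
q=5: r=0, s=-5, t=6   [6*(-5) + 5*(6) = 0]
GCD = 1 with t = -1, so 5*(-1) ≡ 1 (mod 6)
Inverse = -1 mod 6 = 5
Check: 5 * 5 = 25 ≡ 1 (mod 6)

5^(-1) ≡ 5 (mod 6)


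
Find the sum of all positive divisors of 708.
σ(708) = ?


Divisors of 708: 1, 2, 3, 4, 6, 12, 59, 118, 177, 236, 354, 708
Sum = 1 + 2 + 3 + 4 + 6 + 12 + 59 + 118 + 177 + 236 + 354 + 708 = 1680

σ(708) = 1680


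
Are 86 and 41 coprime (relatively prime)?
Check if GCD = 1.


Euclidean algorithm:
86 = 2 * 41 + 4
41 = 10 * 4 + 1
4 = 4 * 1 + 0
GCD(86, 41) = 1

Yes, coprime (GCD = 1)


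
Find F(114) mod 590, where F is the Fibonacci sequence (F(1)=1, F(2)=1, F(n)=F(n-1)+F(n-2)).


F(k) mod 590 for k=1..114:
1, 1, 2, 3, 5, 8, 13, 21, 34, 55, 89, 144, 233, 377, 20, 397, 417, 224, 51, 275, 326, 11, 337, 348, 95, 443, 538, 391, 339, 140, 479, 29, 508, 537, 455, 402, 267, 79, 346, 425, 181, 16, 197, 213, 410, 33, 443, 476, 329, 215, 544, 169, 123, 292, 415, 117, 532, 59, 1, 60, 61, 121, 182, 303, 485, 198, 93, 291, 384, 85, 469, 554, 433, 397, 240, 47, 287, 334, 31, 365, 396, 171, 567, 148, 125, 273, 398, 81, 479, 560, 449, 419, 278, 107, 385, 492, 287, 189, 476, 75, 551, 36, 587, 33, 30, 63, 93, 156, 249, 405, 64, 469, 533, 412
F(114) mod 590 = 412


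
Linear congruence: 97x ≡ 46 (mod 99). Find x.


GCD(97, 99) = 1, unique solution
a^(-1) mod 99 = 49
x = 49 * 46 mod 99 = 76

x ≡ 76 (mod 99)


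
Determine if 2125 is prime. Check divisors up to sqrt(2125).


2125 / 5 = 425 (exact division)
2125 is NOT prime.

No, 2125 is not prime


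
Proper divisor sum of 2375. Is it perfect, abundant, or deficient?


Proper divisors: 1, 5, 19, 25, 95, 125, 475
Sum = 1 + 5 + 19 + 25 + 95 + 125 + 475 = 745
745 < 2375 → deficient

s(2375) = 745 (deficient)


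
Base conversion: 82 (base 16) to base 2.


82 (base 16) = 130 (decimal)
130 (decimal) = 10000010 (base 2)


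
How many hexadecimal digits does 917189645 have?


917189645 in base 16 = 36AB340D
Number of digits = 8

8 digits (base 16)


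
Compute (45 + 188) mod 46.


45 + 188 = 233
233 mod 46 = 3


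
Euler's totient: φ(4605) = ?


4605 = 3 × 5 × 307
Prime factors: 3, 5, 307
φ(4605) = 4605 × (1-1/3) × (1-1/5) × (1-1/307)
= 4605 × 2/3 × 4/5 × 306/307 = 2448

φ(4605) = 2448


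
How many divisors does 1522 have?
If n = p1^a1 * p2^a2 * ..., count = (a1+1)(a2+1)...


1522 = 2^1 × 761^1
d(1522) = (1+1) × (1+1) = 4

4 divisors


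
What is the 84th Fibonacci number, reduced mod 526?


F(k) mod 526 for k=1..84:
1, 1, 2, 3, 5, 8, 13, 21, 34, 55, 89, 144, 233, 377, 84, 461, 19, 480, 499, 453, 426, 353, 253, 80, 333, 413, 220, 107, 327, 434, 235, 143, 378, 521, 373, 368, 215, 57, 272, 329, 75, 404, 479, 357, 310, 141, 451, 66, 517, 57, 48, 105, 153, 258, 411, 143, 28, 171, 199, 370, 43, 413, 456, 343, 273, 90, 363, 453, 290, 217, 507, 198, 179, 377, 30, 407, 437, 318, 229, 21, 250, 271, 521, 266
F(84) mod 526 = 266


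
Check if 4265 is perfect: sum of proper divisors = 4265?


Proper divisors of 4265: 1, 5, 853
Sum = 1 + 5 + 853 = 859

No, 4265 is not perfect (859 ≠ 4265)


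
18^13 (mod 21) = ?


18^1 mod 21 = 18
18^2 mod 21 = 9
18^3 mod 21 = 15
18^4 mod 21 = 18
18^5 mod 21 = 9
18^6 mod 21 = 15
18^7 mod 21 = 18
18^8 mod 21 = 9
18^9 mod 21 = 15
18^10 mod 21 = 18
18^11 mod 21 = 9
18^12 mod 21 = 15
18^13 mod 21 = 18


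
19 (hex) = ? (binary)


19 (base 16) = 25 (decimal)
25 (decimal) = 11001 (base 2)


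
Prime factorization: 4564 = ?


4564 / 2 = 2282
2282 / 2 = 1141
1141 / 7 = 163
163 / 163 = 1
4564 = 2^2 × 7 × 163


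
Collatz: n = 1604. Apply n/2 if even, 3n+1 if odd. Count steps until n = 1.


1604 → 802 → 401 → 1204 → 602 → 301 → 904 → 452 → 226 → 113 → 340 → 170 → 85 → 256 → 128 → 64 → 32 → 16 → 8 → 4 → 2 → 1
Total steps = 21

21 steps


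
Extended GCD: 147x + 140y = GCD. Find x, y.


Tabular extended Euclidean (each row: r = 147*s + 140*t):
r=147, s=1, t=0
r=140, s=0, t=1
q=1: r=7, s=1, t=-1   [147*(1) + 140*(-1) = 7]
q=20: r=0, s=-20, t=21   [147*(-20) + 140*(21) = 0]
GCD = 7; from the row with r=7: x=1, y=-1
Check: 147*(1) + 140*(-1) = 147 - 140 = 7

GCD = 7, x = 1, y = -1


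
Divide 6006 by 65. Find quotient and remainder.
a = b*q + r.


6006 = 65 * 92 + 26
Check: 5980 + 26 = 6006

q = 92, r = 26


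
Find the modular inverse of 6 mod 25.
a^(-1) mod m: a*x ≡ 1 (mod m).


Use the extended Euclidean algorithm on (25, 6); each row r = 25*s + 6*t:
r=25, s=1, t=0
r=6, s=0, t=1
q=4: r=1, s=1, t=-4   [25*(1) + 6*(-4) = 1]
q=6: r=0, s=-6, t=25   [25*(-6) + 6*(25) = 0]
GCD = 1 with t = -4, so 6*(-4) ≡ 1 (mod 25)
Inverse = -4 mod 25 = 21
Check: 6 * 21 = 126 ≡ 1 (mod 25)

6^(-1) ≡ 21 (mod 25)


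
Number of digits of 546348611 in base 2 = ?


546348611 in base 2 = 100000100100001001111001000011
Number of digits = 30

30 digits (base 2)


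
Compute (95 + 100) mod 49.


95 + 100 = 195
195 mod 49 = 48


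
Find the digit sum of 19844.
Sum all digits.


1 + 9 + 8 + 4 + 4 = 26


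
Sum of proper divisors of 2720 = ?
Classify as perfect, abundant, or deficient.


Proper divisors: 1, 2, 4, 5, 8, 10, 16, 17, 20, 32, 34, 40, 68, 80, 85, 136, 160, 170, 272, 340, 544, 680, 1360
Sum = 1 + 2 + 4 + 5 + 8 + 10 + 16 + 17 + 20 + 32 + 34 + 40 + 68 + 80 + 85 + 136 + 160 + 170 + 272 + 340 + 544 + 680 + 1360 = 4084
4084 > 2720 → abundant

s(2720) = 4084 (abundant)


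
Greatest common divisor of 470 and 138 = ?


470 = 3 * 138 + 56
138 = 2 * 56 + 26
56 = 2 * 26 + 4
26 = 6 * 4 + 2
4 = 2 * 2 + 0
GCD = 2


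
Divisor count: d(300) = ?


300 = 2^2 × 3^1 × 5^2
d(300) = (2+1) × (1+1) × (2+1) = 18

18 divisors


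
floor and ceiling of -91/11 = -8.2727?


-91/11 = -8.2727
floor = -9
ceil = -8

floor = -9, ceil = -8


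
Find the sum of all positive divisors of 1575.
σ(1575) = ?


Divisors of 1575: 1, 3, 5, 7, 9, 15, 21, 25, 35, 45, 63, 75, 105, 175, 225, 315, 525, 1575
Sum = 1 + 3 + 5 + 7 + 9 + 15 + 21 + 25 + 35 + 45 + 63 + 75 + 105 + 175 + 225 + 315 + 525 + 1575 = 3224

σ(1575) = 3224


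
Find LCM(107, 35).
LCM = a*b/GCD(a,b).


GCD(107, 35) = 1
LCM = 107*35/1 = 3745/1 = 3745

LCM = 3745


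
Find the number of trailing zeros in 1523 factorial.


floor(1523/5) = 304
floor(1523/25) = 60
floor(1523/125) = 12
floor(1523/625) = 2
Total = 378

378 trailing zeros


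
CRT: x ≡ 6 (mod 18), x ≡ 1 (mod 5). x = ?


M = 18*5 = 90
M1 = M/18 = 5, M2 = M/5 = 18
M1^(-1) mod 18 = 11, M2^(-1) mod 5 = 2
x = 6*5*11 + 1*18*2 = 366
366 mod 90 = 6
Check: 6 mod 18 = 6 ✓, 6 mod 5 = 1 ✓

x ≡ 6 (mod 90)


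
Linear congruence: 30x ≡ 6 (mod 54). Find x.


GCD(30, 54) = 6 divides 6
Divide: 5x ≡ 1 (mod 9)
x ≡ 2 (mod 9)


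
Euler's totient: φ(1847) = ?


1847 = 1847
Prime factors: 1847
φ(1847) = 1847 × (1-1/1847)
= 1847 × 1846/1847 = 1846

φ(1847) = 1846


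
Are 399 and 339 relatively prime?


Euclidean algorithm:
399 = 1 * 339 + 60
339 = 5 * 60 + 39
60 = 1 * 39 + 21
39 = 1 * 21 + 18
21 = 1 * 18 + 3
18 = 6 * 3 + 0
GCD(399, 339) = 3

No, not coprime (GCD = 3)


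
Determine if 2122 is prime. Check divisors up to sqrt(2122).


2122 / 2 = 1061 (exact division)
2122 is NOT prime.

No, 2122 is not prime


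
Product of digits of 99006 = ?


9 × 9 × 0 × 0 × 6 = 0


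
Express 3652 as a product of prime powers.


3652 / 2 = 1826
1826 / 2 = 913
913 / 11 = 83
83 / 83 = 1
3652 = 2^2 × 11 × 83


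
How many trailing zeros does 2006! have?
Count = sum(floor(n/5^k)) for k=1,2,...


floor(2006/5) = 401
floor(2006/25) = 80
floor(2006/125) = 16
floor(2006/625) = 3
Total = 500

500 trailing zeros


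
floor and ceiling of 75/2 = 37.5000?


75/2 = 37.5000
floor = 37
ceil = 38

floor = 37, ceil = 38


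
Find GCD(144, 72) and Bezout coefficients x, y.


Tabular extended Euclidean (each row: r = 144*s + 72*t):
r=144, s=1, t=0
r=72, s=0, t=1
q=2: r=0, s=1, t=-2   [144*(1) + 72*(-2) = 0]
GCD = 72; from the row with r=72: x=0, y=1
Check: 144*(0) + 72*(1) = 0 + 72 = 72

GCD = 72, x = 0, y = 1


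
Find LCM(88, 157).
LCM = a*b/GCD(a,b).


GCD(88, 157) = 1
LCM = 88*157/1 = 13816/1 = 13816

LCM = 13816


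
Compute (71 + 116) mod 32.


71 + 116 = 187
187 mod 32 = 27


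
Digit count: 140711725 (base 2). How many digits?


140711725 in base 2 = 1000011000110001011100101101
Number of digits = 28

28 digits (base 2)


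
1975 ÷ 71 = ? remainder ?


1975 = 71 * 27 + 58
Check: 1917 + 58 = 1975

q = 27, r = 58


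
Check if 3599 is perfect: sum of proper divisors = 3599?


Proper divisors of 3599: 1, 59, 61
Sum = 1 + 59 + 61 = 121

No, 3599 is not perfect (121 ≠ 3599)


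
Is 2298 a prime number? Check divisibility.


2298 / 2 = 1149 (exact division)
2298 is NOT prime.

No, 2298 is not prime


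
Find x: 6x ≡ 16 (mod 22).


GCD(6, 22) = 2 divides 16
Divide: 3x ≡ 8 (mod 11)
x ≡ 10 (mod 11)


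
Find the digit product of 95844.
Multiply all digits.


9 × 5 × 8 × 4 × 4 = 5760


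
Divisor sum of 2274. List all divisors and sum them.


Divisors of 2274: 1, 2, 3, 6, 379, 758, 1137, 2274
Sum = 1 + 2 + 3 + 6 + 379 + 758 + 1137 + 2274 = 4560

σ(2274) = 4560


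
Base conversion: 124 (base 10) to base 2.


124 (base 10) = 124 (decimal)
124 (decimal) = 1111100 (base 2)


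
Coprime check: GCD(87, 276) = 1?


Euclidean algorithm:
276 = 3 * 87 + 15
87 = 5 * 15 + 12
15 = 1 * 12 + 3
12 = 4 * 3 + 0
GCD(87, 276) = 3

No, not coprime (GCD = 3)


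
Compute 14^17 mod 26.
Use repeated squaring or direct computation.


14^1 mod 26 = 14
14^2 mod 26 = 14
14^3 mod 26 = 14
14^4 mod 26 = 14
14^5 mod 26 = 14
14^6 mod 26 = 14
14^7 mod 26 = 14
14^8 mod 26 = 14
14^9 mod 26 = 14
14^10 mod 26 = 14
14^11 mod 26 = 14
14^12 mod 26 = 14
14^13 mod 26 = 14
14^14 mod 26 = 14
14^15 mod 26 = 14
14^16 mod 26 = 14
14^17 mod 26 = 14


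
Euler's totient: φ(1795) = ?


1795 = 5 × 359
Prime factors: 5, 359
φ(1795) = 1795 × (1-1/5) × (1-1/359)
= 1795 × 4/5 × 358/359 = 1432

φ(1795) = 1432


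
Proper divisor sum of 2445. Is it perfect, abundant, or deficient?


Proper divisors: 1, 3, 5, 15, 163, 489, 815
Sum = 1 + 3 + 5 + 15 + 163 + 489 + 815 = 1491
1491 < 2445 → deficient

s(2445) = 1491 (deficient)


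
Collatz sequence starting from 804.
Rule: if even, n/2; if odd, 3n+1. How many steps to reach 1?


804 → 402 → 201 → 604 → 302 → 151 → 454 → 227 → 682 → 341 → 1024 → 512 → 256 → 128 → 64 → 32 → 16 → 8 → 4 → 2 → 1
Total steps = 20

20 steps


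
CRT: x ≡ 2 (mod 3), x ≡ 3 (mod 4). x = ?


M = 3*4 = 12
M1 = M/3 = 4, M2 = M/4 = 3
M1^(-1) mod 3 = 1, M2^(-1) mod 4 = 3
x = 2*4*1 + 3*3*3 = 35
35 mod 12 = 11
Check: 11 mod 3 = 2 ✓, 11 mod 4 = 3 ✓

x ≡ 11 (mod 12)


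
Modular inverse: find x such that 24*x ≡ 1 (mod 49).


Use the extended Euclidean algorithm on (49, 24); each row r = 49*s + 24*t:
r=49, s=1, t=0
r=24, s=0, t=1
q=2: r=1, s=1, t=-2   [49*(1) + 24*(-2) = 1]
q=24: r=0, s=-24, t=49   [49*(-24) + 24*(49) = 0]
GCD = 1 with t = -2, so 24*(-2) ≡ 1 (mod 49)
Inverse = -2 mod 49 = 47
Check: 24 * 47 = 1128 ≡ 1 (mod 49)

24^(-1) ≡ 47 (mod 49)


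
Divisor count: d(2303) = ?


2303 = 7^2 × 47^1
d(2303) = (2+1) × (1+1) = 6

6 divisors


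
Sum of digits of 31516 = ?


3 + 1 + 5 + 1 + 6 = 16


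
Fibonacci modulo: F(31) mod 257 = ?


F(k) mod 257 for k=1..31:
1, 1, 2, 3, 5, 8, 13, 21, 34, 55, 89, 144, 233, 120, 96, 216, 55, 14, 69, 83, 152, 235, 130, 108, 238, 89, 70, 159, 229, 131, 103
F(31) mod 257 = 103


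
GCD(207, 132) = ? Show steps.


207 = 1 * 132 + 75
132 = 1 * 75 + 57
75 = 1 * 57 + 18
57 = 3 * 18 + 3
18 = 6 * 3 + 0
GCD = 3


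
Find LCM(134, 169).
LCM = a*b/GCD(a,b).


GCD(134, 169) = 1
LCM = 134*169/1 = 22646/1 = 22646

LCM = 22646


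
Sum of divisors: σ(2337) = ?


Divisors of 2337: 1, 3, 19, 41, 57, 123, 779, 2337
Sum = 1 + 3 + 19 + 41 + 57 + 123 + 779 + 2337 = 3360

σ(2337) = 3360


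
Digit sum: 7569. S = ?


7 + 5 + 6 + 9 = 27


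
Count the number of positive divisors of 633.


633 = 3^1 × 211^1
d(633) = (1+1) × (1+1) = 4

4 divisors


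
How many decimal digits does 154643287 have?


154643287 has 9 digits in base 10
floor(log10(154643287)) + 1 = floor(8.1893) + 1 = 9

9 digits (base 10)


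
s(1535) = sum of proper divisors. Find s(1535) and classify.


Proper divisors: 1, 5, 307
Sum = 1 + 5 + 307 = 313
313 < 1535 → deficient

s(1535) = 313 (deficient)


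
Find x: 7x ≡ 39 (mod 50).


GCD(7, 50) = 1, unique solution
a^(-1) mod 50 = 43
x = 43 * 39 mod 50 = 27

x ≡ 27 (mod 50)


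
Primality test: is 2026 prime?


2026 / 2 = 1013 (exact division)
2026 is NOT prime.

No, 2026 is not prime


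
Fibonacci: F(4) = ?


Sequence: 1, 1, 2, 3
F(4) = 3


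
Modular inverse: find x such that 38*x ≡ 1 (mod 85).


Use the extended Euclidean algorithm on (85, 38); each row r = 85*s + 38*t:
r=85, s=1, t=0
r=38, s=0, t=1
q=2: r=9, s=1, t=-2   [85*(1) + 38*(-2) = 9]
q=4: r=2, s=-4, t=9   [85*(-4) + 38*(9) = 2]
q=4: r=1, s=17, t=-38   [85*(17) + 38*(-38) = 1]
q=2: r=0, s=-38, t=85   [85*(-38) + 38*(85) = 0]
GCD = 1 with t = -38, so 38*(-38) ≡ 1 (mod 85)
Inverse = -38 mod 85 = 47
Check: 38 * 47 = 1786 ≡ 1 (mod 85)

38^(-1) ≡ 47 (mod 85)


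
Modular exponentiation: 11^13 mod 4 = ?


11^1 mod 4 = 3
11^2 mod 4 = 1
11^3 mod 4 = 3
11^4 mod 4 = 1
11^5 mod 4 = 3
11^6 mod 4 = 1
11^7 mod 4 = 3
11^8 mod 4 = 1
11^9 mod 4 = 3
11^10 mod 4 = 1
11^11 mod 4 = 3
11^12 mod 4 = 1
11^13 mod 4 = 3


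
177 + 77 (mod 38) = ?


177 + 77 = 254
254 mod 38 = 26


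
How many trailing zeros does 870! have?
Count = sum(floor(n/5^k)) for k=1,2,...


floor(870/5) = 174
floor(870/25) = 34
floor(870/125) = 6
floor(870/625) = 1
Total = 215

215 trailing zeros


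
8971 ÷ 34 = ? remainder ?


8971 = 34 * 263 + 29
Check: 8942 + 29 = 8971

q = 263, r = 29


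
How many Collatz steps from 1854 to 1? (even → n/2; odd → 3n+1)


1854 → 927 → 2782 → 1391 → 4174 → 2087 → 6262 → 3131 → 9394 → 4697 → 14092 → 7046 → 3523 → 10570 → 5285 → 15856 → 7928 → 3964 → 1982 → 991 → 2974 → 1487 → 4462 → 2231 → 6694 → 3347 → 10042 → 5021 → 15064 → 7532 → 3766 → 1883 → 5650 → 2825 → 8476 → 4238 → 2119 → 6358 → 3179 → 9538 → 4769 → 14308 → 7154 → 3577 → 10732 → 5366 → 2683 → 8050 → 4025 → 12076 → 6038 → 3019 → 9058 → 4529 → 13588 → 6794 → 3397 → 10192 → 5096 → 2548 → 1274 → 637 → 1912 → 956 → 478 → 239 → 718 → 359 → 1078 → 539 → 1618 → 809 → 2428 → 1214 → 607 → 1822 → 911 → 2734 → 1367 → 4102 → 2051 → 6154 → 3077 → 9232 → 4616 → 2308 → 1154 → 577 → 1732 → 866 → 433 → 1300 → 650 → 325 → 976 → 488 → 244 → 122 → 61 → 184 → 92 → 46 → 23 → 70 → 35 → 106 → 53 → 160 → 80 → 40 → 20 → 10 → 5 → 16 → 8 → 4 → 2 → 1
Total steps = 117

117 steps


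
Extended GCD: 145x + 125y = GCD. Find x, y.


Tabular extended Euclidean (each row: r = 145*s + 125*t):
r=145, s=1, t=0
r=125, s=0, t=1
q=1: r=20, s=1, t=-1   [145*(1) + 125*(-1) = 20]
q=6: r=5, s=-6, t=7   [145*(-6) + 125*(7) = 5]
q=4: r=0, s=25, t=-29   [145*(25) + 125*(-29) = 0]
GCD = 5; from the row with r=5: x=-6, y=7
Check: 145*(-6) + 125*(7) = -870 + 875 = 5

GCD = 5, x = -6, y = 7
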